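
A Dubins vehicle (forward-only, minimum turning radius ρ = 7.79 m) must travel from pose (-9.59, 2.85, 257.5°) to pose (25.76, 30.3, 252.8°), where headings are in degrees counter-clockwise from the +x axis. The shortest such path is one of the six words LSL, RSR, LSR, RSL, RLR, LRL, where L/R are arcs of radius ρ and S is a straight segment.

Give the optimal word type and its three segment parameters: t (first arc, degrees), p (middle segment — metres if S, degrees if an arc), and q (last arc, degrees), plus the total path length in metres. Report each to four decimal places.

Let ψ = atan2(Δy, Δx) = atan2(27.45, 35.35) = 37.8301° be the start→goal bearing.
Normalize: d = |goal − start| / ρ = 44.756284/7.79 = 5.745351, α = (θ_start − ψ) mod 360° = 219.6699° = 3.833964 rad, β = (θ_goal − ψ) mod 360° = 214.9699° = 3.751933 rad.
Common terms: sin α = -0.638364, cos α = -0.769735, sin β = -0.573146, cos β = -0.819453, cos(α−β) = 0.996637, d² = 33.009058. Work in radians in the unit-radius frame; every candidate has L = ρ·(t + p + q).
LSL: p² = 2 + d² − 2cos(α−β) + 2d(sin α − sin β) = 32.266389; p = √p² = 5.680351; φ = atan2(cos β − cos α, d + sin α − sin β) = -0.008753 rad; t = (φ − α) mod 2π = 2.440469 rad, q = (β − φ) mod 2π = 3.760686 rad → L = 7.79·(2.440469 + 5.680351 + 3.760686) = 7.79·11.881506 = 92.556931 m
RSR: p² = 2 + d² − 2cos(α−β) + 2d(sin β − sin α) = 33.765178; p = √p² = 5.810781; φ = atan2(cos α − cos β, d − sin α + sin β) = 0.008556 rad; t = (α − φ) mod 2π = 3.825407 rad, q = (φ − β) mod 2π = 2.539809 rad → L = 7.79·(3.825407 + 5.810781 + 2.539809) = 7.79·12.175997 = 94.851017 m
LSR: p² = d² − 2 + 2cos(α−β) + 2d(sin α + sin β) = 19.081229; p = √p² = 4.368207; φ = atan2(−cos α − cos β, d + sin α + sin β) − atan2(−2, p) = 0.766501 rad; t = (φ − α) mod 2π = 3.215723 rad, q = (φ − β) mod 2π = 3.297753 rad → L = 7.79·(3.215723 + 4.368207 + 3.297753) = 7.79·10.881683 = 84.768310 m
RSL: p² = d² − 2 + 2cos(α−β) − 2d(sin α + sin β) = 46.923437; p = √p² = 6.850068; φ = atan2(cos α + cos β, d − sin α − sin β) − atan2(2, p) = -0.508653 rad; t = (α − φ) mod 2π = 4.342616 rad, q = (β − φ) mod 2π = 4.260586 rad → L = 7.79·(4.342616 + 6.850068 + 4.260586) = 7.79·15.453271 = 120.380978 m
RLR: c = (6 − d² + 2cos(α−β) + 2d(sin α − sin β))/8 = -3.220647, |c| > 1 → infeasible
LRL: c = (6 − d² + 2cos(α−β) − 2d(sin α − sin β))/8 = -3.033299, |c| > 1 → infeasible
Shortest: LSR with L = 84.768310 m ≈ 84.7683 m
Convert LSR to answer units (arcs ×180/π): t = 3.215723·180/π = 184.2474°, p = ρ·p = 7.79·4.368207 = 34.0283 m, q = 3.297753·180/π = 188.9474°, L = 84.7683 m.

LSR: t = 184.2474°, p = 34.0283 m, q = 188.9474°, L = 84.7683 m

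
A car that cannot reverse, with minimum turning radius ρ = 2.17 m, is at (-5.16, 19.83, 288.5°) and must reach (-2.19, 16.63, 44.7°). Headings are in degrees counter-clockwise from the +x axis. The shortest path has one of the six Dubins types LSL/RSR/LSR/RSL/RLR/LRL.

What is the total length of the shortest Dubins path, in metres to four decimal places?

Let ψ = atan2(Δy, Δx) = atan2(-3.20, 2.97) = -47.1348° be the start→goal bearing.
Normalize: d = |goal − start| / ρ = 4.365879/2.17 = 2.011926, α = (θ_start − ψ) mod 360° = 335.6348° = 5.857933 rad, β = (θ_goal − ψ) mod 360° = 91.8348° = 1.602820 rad.
Common terms: sin α = -0.412551, cos α = 0.910935, sin β = 0.999487, cos β = -0.032018, cos(α−β) = -0.441506, d² = 4.047846. Work in radians in the unit-radius frame; every candidate has L = ρ·(t + p + q).
LSL: p² = 2 + d² − 2cos(α−β) + 2d(sin α − sin β) = 1.249026; p = √p² = 1.117598; φ = atan2(cos β − cos α, d + sin α − sin β) = -1.004198 rad; t = (φ − α) mod 2π = 5.704240 rad, q = (β − φ) mod 2π = 2.607018 rad → L = 2.17·(5.704240 + 1.117598 + 2.607018) = 2.17·9.428856 = 20.460618 m
RSR: p² = 2 + d² − 2cos(α−β) + 2d(sin β − sin α) = 12.612689; p = √p² = 3.551435; φ = atan2(cos α − cos β, d − sin α + sin β) = 0.268736 rad; t = (α − φ) mod 2π = 5.589197 rad, q = (φ − β) mod 2π = 4.949101 rad → L = 2.17·(5.589197 + 3.551435 + 4.949101) = 2.17·14.089733 = 30.574720 m
LSR: p² = d² − 2 + 2cos(α−β) + 2d(sin α + sin β) = 3.526580; p = √p² = 1.877919; φ = atan2(−cos α − cos β, d + sin α + sin β) − atan2(−2, p) = 0.490751 rad; t = (φ − α) mod 2π = 0.916004 rad, q = (φ − β) mod 2π = 5.171116 rad → L = 2.17·(0.916004 + 1.877919 + 5.171116) = 2.17·7.965039 = 17.284135 m
RSL: p² = d² − 2 + 2cos(α−β) − 2d(sin α + sin β) = -1.196912 < 0 → infeasible
RLR: c = (6 − d² + 2cos(α−β) + 2d(sin α − sin β))/8 = -0.576586; p = 2π − arccos c = 4.097845 rad; φ = atan2(cos α − cos β, d − sin α + sin β) = 0.268736 rad; t = (α − φ + p/2) mod 2π = 1.354934 rad, q = (α − β − t + p) mod 2π = 0.714838 rad → L = 2.17·(1.354934 + 4.097845 + 0.714838) = 2.17·6.167617 = 13.383729 m
LRL: c = (6 − d² + 2cos(α−β) − 2d(sin α − sin β))/8 = 0.843872; p = 2π − arccos c = 5.716848 rad; φ = atan2(cos β − cos α, d + sin α − sin β) = -1.004198 rad; t = (φ − α + p/2) mod 2π = 2.279478 rad, q = (β − α − t + p) mod 2π = 5.465442 rad → L = 2.17·(2.279478 + 5.716848 + 5.465442) = 2.17·13.461768 = 29.212037 m
Shortest: RLR with L = 13.383729 m ≈ 13.3837 m

13.3837 m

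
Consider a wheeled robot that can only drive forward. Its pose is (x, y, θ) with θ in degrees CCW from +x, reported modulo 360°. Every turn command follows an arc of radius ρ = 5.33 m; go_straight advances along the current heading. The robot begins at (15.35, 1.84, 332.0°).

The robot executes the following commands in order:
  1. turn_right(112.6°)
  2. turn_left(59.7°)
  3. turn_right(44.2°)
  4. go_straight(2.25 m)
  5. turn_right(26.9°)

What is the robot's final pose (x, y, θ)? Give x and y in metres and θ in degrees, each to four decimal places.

set_pose: (x, y, θ) = (15.3500, 1.8400, 332.0000°), ρ = 5.33
turn_right(112.6°): centre at ρ to the right, rotate −112.6° → (16.2308, -6.9848, 219.4000°)
turn_left(59.7°): centre at ρ to the left, rotate +59.7° → (14.3510, -11.9464, 279.1000°)
turn_right(44.2°): centre at ρ to the right, rotate −44.2° → (13.4489, -15.8542, 234.9000°)
go_straight(2.25): x += 2.25·cos θ, y += 2.25·sin θ → (12.1551, -17.6950, 234.9000°)
turn_right(26.9°): centre at ρ to the right, rotate −26.9° → (10.2966, -19.3364, 208.0000°)

(10.2966, -19.3364, 208.0000°)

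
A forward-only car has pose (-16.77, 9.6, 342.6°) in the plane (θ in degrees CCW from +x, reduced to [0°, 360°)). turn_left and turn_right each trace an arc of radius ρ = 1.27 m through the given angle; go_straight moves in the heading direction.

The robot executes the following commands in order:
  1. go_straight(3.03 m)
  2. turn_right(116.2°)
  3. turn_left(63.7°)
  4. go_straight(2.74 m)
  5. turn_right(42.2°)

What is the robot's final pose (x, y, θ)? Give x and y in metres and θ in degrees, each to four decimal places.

set_pose: (x, y, θ) = (-16.7700, 9.6000, 342.6000°), ρ = 1.27
go_straight(3.03): x += 3.03·cos θ, y += 3.03·sin θ → (-13.8787, 8.6939, 342.6000°)
turn_right(116.2°): centre at ρ to the right, rotate −116.2° → (-13.3387, 6.6062, 226.4000°)
turn_left(63.7°): centre at ρ to the left, rotate +63.7° → (-13.6117, 5.2939, 290.1000°)
go_straight(2.74): x += 2.74·cos θ, y += 2.74·sin θ → (-12.6701, 2.7208, 290.1000°)
turn_right(42.2°): centre at ρ to the right, rotate −42.2° → (-12.6860, 1.8066, 247.9000°)

(-12.6860, 1.8066, 247.9000°)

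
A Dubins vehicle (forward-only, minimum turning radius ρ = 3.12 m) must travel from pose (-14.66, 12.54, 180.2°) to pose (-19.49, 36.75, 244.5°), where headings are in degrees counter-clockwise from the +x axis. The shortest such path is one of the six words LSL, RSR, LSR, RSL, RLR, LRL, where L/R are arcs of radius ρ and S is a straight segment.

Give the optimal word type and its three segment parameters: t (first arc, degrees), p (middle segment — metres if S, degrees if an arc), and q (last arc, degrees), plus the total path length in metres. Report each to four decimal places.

RSL: t = 102.7318°, p = 18.8418 m, q = 167.0318°, L = 33.5315 m

Let ψ = atan2(Δy, Δx) = atan2(24.21, -4.83) = 101.2826° be the start→goal bearing.
Normalize: d = |goal − start| / ρ = 24.687102/3.12 = 7.912533, α = (θ_start − ψ) mod 360° = 78.9174° = 1.377368 rad, β = (θ_goal − ψ) mod 360° = 143.2174° = 2.499615 rad.
Common terms: sin α = 0.981351, cos α = 0.192224, sin β = 0.598781, cos β = -0.800913, cos(α−β) = 0.433659, d² = 62.608173. Work in radians in the unit-radius frame; every candidate has L = ρ·(t + p + q).
LSL: p² = 2 + d² − 2cos(α−β) + 2d(sin α − sin β) = 69.795055; p = √p² = 8.354343; φ = atan2(cos β − cos α, d + sin α − sin β) = -0.119159 rad; t = (φ − α) mod 2π = 4.786659 rad, q = (β − φ) mod 2π = 2.618773 rad → L = 3.12·(4.786659 + 8.354343 + 2.618773) = 3.12·15.759775 = 49.170500 m
RSR: p² = 2 + d² − 2cos(α−β) + 2d(sin β − sin α) = 57.686655; p = √p² = 7.595173; φ = atan2(cos α − cos β, d − sin α + sin β) = 0.131135 rad; t = (α − φ) mod 2π = 1.246234 rad, q = (φ − β) mod 2π = 3.914705 rad → L = 3.12·(1.246234 + 7.595173 + 3.914705) = 3.12·12.756112 = 39.799069 m
LSR: p² = d² − 2 + 2cos(α−β) + 2d(sin α + sin β) = 86.481179; p = √p² = 9.299526; φ = atan2(−cos α − cos β, d + sin α + sin β) − atan2(−2, p) = 0.275872 rad; t = (φ − α) mod 2π = 5.181690 rad, q = (φ − β) mod 2π = 4.059443 rad → L = 3.12·(5.181690 + 9.299526 + 4.059443) = 3.12·18.540658 = 57.846854 m
RSL: p² = d² − 2 + 2cos(α−β) − 2d(sin α + sin β) = 36.469803; p = √p² = 6.039023; φ = atan2(cos α + cos β, d − sin α − sin β) − atan2(2, p) = -0.415639 rad; t = (α − φ) mod 2π = 1.793007 rad, q = (β − φ) mod 2π = 2.915254 rad → L = 3.12·(1.793007 + 6.039023 + 2.915254) = 3.12·10.747285 = 33.531528 m
RLR: c = (6 − d² + 2cos(α−β) + 2d(sin α − sin β))/8 = -6.210832, |c| > 1 → infeasible
LRL: c = (6 − d² + 2cos(α−β) − 2d(sin α − sin β))/8 = -7.724382, |c| > 1 → infeasible
Shortest: RSL with L = 33.531528 m ≈ 33.5315 m
Convert RSL to answer units (arcs ×180/π): t = 1.793007·180/π = 102.7318°, p = ρ·p = 3.12·6.039023 = 18.8418 m, q = 2.915254·180/π = 167.0318°, L = 33.5315 m.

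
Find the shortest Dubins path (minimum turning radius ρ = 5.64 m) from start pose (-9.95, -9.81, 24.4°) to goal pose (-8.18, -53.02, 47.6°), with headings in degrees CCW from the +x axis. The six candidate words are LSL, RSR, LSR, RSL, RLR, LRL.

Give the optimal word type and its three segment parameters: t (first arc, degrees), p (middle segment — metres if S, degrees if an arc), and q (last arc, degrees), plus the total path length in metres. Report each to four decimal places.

Let ψ = atan2(Δy, Δx) = atan2(-43.21, 1.77) = -87.6543° be the start→goal bearing.
Normalize: d = |goal − start| / ρ = 43.246237/5.64 = 7.667772, α = (θ_start − ψ) mod 360° = 112.0543° = 1.955717 rad, β = (θ_goal − ψ) mod 360° = 135.2543° = 2.360633 rad.
Common terms: sin α = 0.926828, cos α = -0.375485, sin β = 0.703961, cos β = -0.710238, cos(α−β) = 0.919135, d² = 58.794735. Work in radians in the unit-radius frame; every candidate has L = ρ·(t + p + q).
LSL: p² = 2 + d² − 2cos(α−β) + 2d(sin α − sin β) = 62.374253; p = √p² = 7.897737; φ = atan2(cos β − cos α, d + sin α − sin β) = -0.042399 rad; t = (φ − α) mod 2π = 4.285070 rad, q = (β − φ) mod 2π = 2.403032 rad → L = 5.64·(4.285070 + 7.897737 + 2.403032) = 5.64·14.585839 = 82.264131 m
RSR: p² = 2 + d² − 2cos(α−β) + 2d(sin β − sin α) = 55.538676; p = √p² = 7.452428; φ = atan2(cos α − cos β, d − sin α + sin β) = 0.044934 rad; t = (α − φ) mod 2π = 1.910783 rad, q = (φ − β) mod 2π = 3.967486 rad → L = 5.64·(1.910783 + 7.452428 + 3.967486) = 5.64·13.330696 = 75.185128 m
LSR: p² = d² − 2 + 2cos(α−β) + 2d(sin α + sin β) = 83.642051; p = √p² = 9.145603; φ = atan2(−cos α − cos β, d + sin α + sin β) − atan2(−2, p) = 0.331531 rad; t = (φ − α) mod 2π = 4.659000 rad, q = (φ − β) mod 2π = 4.254083 rad → L = 5.64·(4.659000 + 9.145603 + 4.254083) = 5.64·18.058686 = 101.850989 m
RSL: p² = d² − 2 + 2cos(α−β) − 2d(sin α + sin β) = 33.623960; p = √p² = 5.798617; φ = atan2(cos α + cos β, d − sin α − sin β) − atan2(2, p) = -0.510076 rad; t = (α − φ) mod 2π = 2.465793 rad, q = (β − φ) mod 2π = 2.870709 rad → L = 5.64·(2.465793 + 5.798617 + 2.870709) = 5.64·11.135119 = 62.802074 m
RLR: c = (6 − d² + 2cos(α−β) + 2d(sin α − sin β))/8 = -5.942334, |c| > 1 → infeasible
LRL: c = (6 − d² + 2cos(α−β) − 2d(sin α − sin β))/8 = -6.796782, |c| > 1 → infeasible
Shortest: RSL with L = 62.802074 m ≈ 62.8021 m
Convert RSL to answer units (arcs ×180/π): t = 2.465793·180/π = 141.2795°, p = ρ·p = 5.64·5.798617 = 32.7042 m, q = 2.870709·180/π = 164.4795°, L = 62.8021 m.

RSL: t = 141.2795°, p = 32.7042 m, q = 164.4795°, L = 62.8021 m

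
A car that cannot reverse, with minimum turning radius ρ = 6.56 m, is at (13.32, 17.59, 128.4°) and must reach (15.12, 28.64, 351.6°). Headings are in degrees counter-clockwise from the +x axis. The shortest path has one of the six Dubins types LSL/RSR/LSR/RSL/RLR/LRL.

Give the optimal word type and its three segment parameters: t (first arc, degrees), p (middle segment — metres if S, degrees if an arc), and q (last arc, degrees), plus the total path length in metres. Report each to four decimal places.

Let ψ = atan2(Δy, Δx) = atan2(11.05, 1.80) = 80.7480° be the start→goal bearing.
Normalize: d = |goal − start| / ρ = 11.195646/6.56 = 1.706653, α = (θ_start − ψ) mod 360° = 47.6520° = 0.831684 rad, β = (θ_goal − ψ) mod 360° = 270.8520° = 4.727259 rad.
Common terms: sin α = 0.739067, cos α = 0.673632, sin β = -0.999889, cos β = 0.014869, cos(α−β) = -0.728969, d² = 2.912666. Work in radians in the unit-radius frame; every candidate has L = ρ·(t + p + q).
LSL: p² = 2 + d² − 2cos(α−β) + 2d(sin α − sin β) = 12.306195; p = √p² = 3.508019; φ = atan2(cos β − cos α, d + sin α − sin β) = -0.188909 rad; t = (φ − α) mod 2π = 5.262592 rad, q = (β − φ) mod 2π = 4.916168 rad → L = 6.56·(5.262592 + 3.508019 + 4.916168) = 6.56·13.686779 = 89.785269 m
RSR: p² = 2 + d² − 2cos(α−β) + 2d(sin β − sin α) = 0.435012; p = √p² = 0.659554; φ = atan2(cos α − cos β, d − sin α + sin β) = 1.619793 rad; t = (α − φ) mod 2π = 5.495077 rad, q = (φ − β) mod 2π = 3.175719 rad → L = 6.56·(5.495077 + 0.659554 + 3.175719) = 6.56·9.330350 = 61.207095 m
LSR: p² = d² − 2 + 2cos(α−β) + 2d(sin α + sin β) = -1.435539 < 0 → infeasible
RSL: p² = d² − 2 + 2cos(α−β) − 2d(sin α + sin β) = 0.344996; p = √p² = 0.587364; φ = atan2(cos α + cos β, d − sin α − sin β) − atan2(2, p) = -0.948523 rad; t = (α − φ) mod 2π = 1.780207 rad, q = (β − φ) mod 2π = 5.675782 rad → L = 6.56·(1.780207 + 0.587364 + 5.675782) = 6.56·8.043353 = 52.764398 m
RLR: c = (6 − d² + 2cos(α−β) + 2d(sin α − sin β))/8 = 0.945624; p = 2π − arccos c = 5.951895 rad; φ = atan2(cos α − cos β, d − sin α + sin β) = 1.619793 rad; t = (α − φ + p/2) mod 2π = 2.187839 rad, q = (α − β − t + p) mod 2π = 6.151667 rad → L = 6.56·(2.187839 + 5.951895 + 6.151667) = 6.56·14.291401 = 93.751590 m
LRL: c = (6 − d² + 2cos(α−β) − 2d(sin α − sin β))/8 = -0.538274; p = 2π − arccos c = 4.144001 rad; φ = atan2(cos β − cos α, d + sin α − sin β) = -0.188909 rad; t = (φ − α + p/2) mod 2π = 1.051407 rad, q = (β − α − t + p) mod 2π = 0.704983 rad → L = 6.56·(1.051407 + 4.144001 + 0.704983) = 6.56·5.900391 = 38.706567 m
Shortest: LRL with L = 38.706567 m ≈ 38.7066 m
Convert LRL to answer units (arcs ×180/π): t = 1.051407·180/π = 60.2412°, p = 4.144001·180/π = 237.4338°, q = 0.704983·180/π = 40.3926°, L = 38.7066 m.

LRL: t = 60.2412°, p = 237.4338°, q = 40.3926°, L = 38.7066 m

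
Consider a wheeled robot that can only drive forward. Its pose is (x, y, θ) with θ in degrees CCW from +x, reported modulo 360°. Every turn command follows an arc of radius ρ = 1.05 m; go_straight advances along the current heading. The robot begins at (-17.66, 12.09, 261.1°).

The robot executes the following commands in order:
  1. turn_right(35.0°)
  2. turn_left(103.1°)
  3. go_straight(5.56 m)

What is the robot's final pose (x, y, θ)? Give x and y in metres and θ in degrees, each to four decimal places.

set_pose: (x, y, θ) = (-17.6600, 12.0900, 261.1000°), ρ = 1.05
turn_right(35.0°): centre at ρ to the right, rotate −35.0° → (-17.9408, 11.5244, 226.1000°)
turn_left(103.1°): centre at ρ to the left, rotate +103.1° → (-17.7218, 9.8944, 329.2000°)
go_straight(5.56): x += 5.56·cos θ, y += 5.56·sin θ → (-12.9460, 7.0474, 329.2000°)

(-12.9460, 7.0474, 329.2000°)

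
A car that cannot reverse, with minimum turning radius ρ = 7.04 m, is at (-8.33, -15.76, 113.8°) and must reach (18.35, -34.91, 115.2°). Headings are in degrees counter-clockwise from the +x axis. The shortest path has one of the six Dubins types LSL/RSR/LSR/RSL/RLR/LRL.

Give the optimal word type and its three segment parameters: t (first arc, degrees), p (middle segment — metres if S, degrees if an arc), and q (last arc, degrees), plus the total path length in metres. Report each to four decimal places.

Let ψ = atan2(Δy, Δx) = atan2(-19.15, 26.68) = -35.6695° be the start→goal bearing.
Normalize: d = |goal − start| / ρ = 32.841207/7.04 = 4.664944, α = (θ_start − ψ) mod 360° = 149.4695° = 2.608735 rad, β = (θ_goal − ψ) mod 360° = 150.8695° = 2.633170 rad.
Common terms: sin α = 0.507997, cos α = -0.861359, sin β = 0.486800, cos β = -0.873513, cos(α−β) = 0.999701, d² = 21.761705. Work in radians in the unit-radius frame; every candidate has L = ρ·(t + p + q).
LSL: p² = 2 + d² − 2cos(α−β) + 2d(sin α − sin β) = 21.960063; p = √p² = 4.686157; φ = atan2(cos β − cos α, d + sin α − sin β) = -0.002594 rad; t = (φ − α) mod 2π = 3.671857 rad, q = (β − φ) mod 2π = 2.635763 rad → L = 7.04·(3.671857 + 4.686157 + 2.635763) = 7.04·10.993776 = 77.396186 m
RSR: p² = 2 + d² − 2cos(α−β) + 2d(sin β − sin α) = 21.564541; p = √p² = 4.643764; φ = atan2(cos α − cos β, d − sin α + sin β) = 0.002617 rad; t = (α − φ) mod 2π = 2.606118 rad, q = (φ − β) mod 2π = 3.652633 rad → L = 7.04·(2.606118 + 4.643764 + 3.652633) = 7.04·10.902514 = 76.753701 m
LSR: p² = d² − 2 + 2cos(α−β) + 2d(sin α + sin β) = 31.042455; p = √p² = 5.571576; φ = atan2(−cos α − cos β, d + sin α + sin β) − atan2(−2, p) = 0.642074 rad; t = (φ − α) mod 2π = 4.316525 rad, q = (φ − β) mod 2π = 4.292090 rad → L = 7.04·(4.316525 + 5.571576 + 4.292090) = 7.04·14.180190 = 99.828541 m
RSL: p² = d² − 2 + 2cos(α−β) − 2d(sin α + sin β) = 12.479760; p = √p² = 3.532670; φ = atan2(cos α + cos β, d − sin α − sin β) − atan2(2, p) = -0.956722 rad; t = (α − φ) mod 2π = 3.565457 rad, q = (β − φ) mod 2π = 3.589892 rad → L = 7.04·(3.565457 + 3.532670 + 3.589892) = 7.04·10.688019 = 75.243652 m
RLR: c = (6 − d² + 2cos(α−β) + 2d(sin α − sin β))/8 = -1.695568, |c| > 1 → infeasible
LRL: c = (6 − d² + 2cos(α−β) − 2d(sin α − sin β))/8 = -1.745008, |c| > 1 → infeasible
Shortest: RSL with L = 75.243652 m ≈ 75.2437 m
Convert RSL to answer units (arcs ×180/π): t = 3.565457·180/π = 204.2856°, p = ρ·p = 7.04·3.532670 = 24.8700 m, q = 3.589892·180/π = 205.6856°, L = 75.2437 m.

RSL: t = 204.2856°, p = 24.8700 m, q = 205.6856°, L = 75.2437 m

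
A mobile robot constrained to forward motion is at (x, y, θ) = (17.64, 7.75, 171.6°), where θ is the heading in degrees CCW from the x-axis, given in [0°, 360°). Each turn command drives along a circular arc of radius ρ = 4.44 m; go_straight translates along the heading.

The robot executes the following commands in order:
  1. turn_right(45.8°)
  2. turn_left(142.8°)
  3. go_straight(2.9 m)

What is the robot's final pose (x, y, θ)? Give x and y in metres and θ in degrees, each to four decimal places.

set_pose: (x, y, θ) = (17.6400, 7.7500, 171.6000°), ρ = 4.44
turn_right(45.8°): centre at ρ to the right, rotate −45.8° → (14.6875, 9.5452, 125.8000°)
turn_left(142.8°): centre at ρ to the left, rotate +142.8° → (6.6477, 7.0564, 268.6000°)
go_straight(2.9): x += 2.9·cos θ, y += 2.9·sin θ → (6.5768, 4.1573, 268.6000°)

(6.5768, 4.1573, 268.6000°)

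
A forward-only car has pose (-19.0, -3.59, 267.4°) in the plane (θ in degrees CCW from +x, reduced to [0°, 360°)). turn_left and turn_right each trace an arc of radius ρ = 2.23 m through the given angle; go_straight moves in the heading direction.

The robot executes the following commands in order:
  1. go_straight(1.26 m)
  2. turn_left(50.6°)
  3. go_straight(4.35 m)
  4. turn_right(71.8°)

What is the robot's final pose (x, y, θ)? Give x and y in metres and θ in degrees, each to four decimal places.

(-14.5407, -12.0749, 246.2000°)

set_pose: (x, y, θ) = (-19.0000, -3.5900, 267.4000°), ρ = 2.23
go_straight(1.26): x += 1.26·cos θ, y += 1.26·sin θ → (-19.0572, -4.8487, 267.4000°)
turn_left(50.6°): centre at ρ to the left, rotate +50.6° → (-18.3216, -6.6071, 318.0000°)
go_straight(4.35): x += 4.35·cos θ, y += 4.35·sin θ → (-15.0889, -9.5178, 318.0000°)
turn_right(71.8°): centre at ρ to the right, rotate −71.8° → (-14.5407, -12.0749, 246.2000°)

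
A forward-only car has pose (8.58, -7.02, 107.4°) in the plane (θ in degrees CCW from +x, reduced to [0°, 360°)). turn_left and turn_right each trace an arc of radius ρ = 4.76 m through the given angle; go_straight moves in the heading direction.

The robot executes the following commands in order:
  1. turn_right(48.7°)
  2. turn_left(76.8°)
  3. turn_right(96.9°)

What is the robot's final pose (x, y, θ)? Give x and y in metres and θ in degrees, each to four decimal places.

set_pose: (x, y, θ) = (8.5800, -7.0200, 107.4000°), ρ = 4.76
turn_right(48.7°): centre at ρ to the right, rotate −48.7° → (9.0550, -3.1237, 58.7000°)
turn_left(76.8°): centre at ρ to the left, rotate +76.8° → (8.3241, 2.7443, 135.5000°)
turn_right(96.9°): centre at ρ to the right, rotate −96.9° → (8.6907, 9.8594, 38.6000°)

(8.6907, 9.8594, 38.6000°)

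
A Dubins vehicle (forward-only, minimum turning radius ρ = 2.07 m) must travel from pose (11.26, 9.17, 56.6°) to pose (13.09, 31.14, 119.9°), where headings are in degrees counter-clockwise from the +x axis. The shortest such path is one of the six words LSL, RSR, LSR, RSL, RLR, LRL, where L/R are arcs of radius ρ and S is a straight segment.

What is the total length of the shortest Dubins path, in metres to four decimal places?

Let ψ = atan2(Δy, Δx) = atan2(21.97, 1.83) = 85.2385° be the start→goal bearing.
Normalize: d = |goal − start| / ρ = 22.046084/2.07 = 10.650282, α = (θ_start − ψ) mod 360° = 331.3615° = 5.783349 rad, β = (θ_goal − ψ) mod 360° = 34.6615° = 0.604957 rad.
Common terms: sin α = -0.479282, cos α = 0.877661, sin β = 0.568727, cos β = 0.822527, cos(α−β) = 0.449319, d² = 113.428505. Work in radians in the unit-radius frame; every candidate has L = ρ·(t + p + q).
LSL: p² = 2 + d² − 2cos(α−β) + 2d(sin α − sin β) = 92.206691; p = √p² = 9.602432; φ = atan2(cos β − cos α, d + sin α − sin β) = -0.005742 rad; t = (φ − α) mod 2π = 0.494095 rad, q = (β − φ) mod 2π = 0.610699 rad → L = 2.07·(0.494095 + 9.602432 + 0.610699) = 2.07·10.707225 = 22.163956 m
RSR: p² = 2 + d² − 2cos(α−β) + 2d(sin β − sin α) = 136.853043; p = √p² = 11.698421; φ = atan2(cos α − cos β, d − sin α + sin β) = 0.004713 rad; t = (α − φ) mod 2π = 5.778636 rad, q = (φ − β) mod 2π = 5.682941 rad → L = 2.07·(5.778636 + 11.698421 + 5.682941) = 2.07·23.159998 = 47.941195 m
LSR: p² = d² − 2 + 2cos(α−β) + 2d(sin α + sin β) = 114.232366; p = √p² = 10.687954; φ = atan2(−cos α − cos β, d + sin α + sin β) − atan2(−2, p) = 0.027982 rad; t = (φ − α) mod 2π = 0.527818 rad, q = (φ − β) mod 2π = 5.706210 rad → L = 2.07·(0.527818 + 10.687954 + 5.706210) = 2.07·16.921983 = 35.028504 m
RSL: p² = d² − 2 + 2cos(α−β) − 2d(sin α + sin β) = 110.421919; p = √p² = 10.508183; φ = atan2(cos α + cos β, d − sin α − sin β) − atan2(2, p) = -0.028458 rad; t = (α − φ) mod 2π = 5.811807 rad, q = (β − φ) mod 2π = 0.633415 rad → L = 2.07·(5.811807 + 10.508183 + 0.633415) = 2.07·16.953406 = 35.093550 m
RLR: c = (6 − d² + 2cos(α−β) + 2d(sin α − sin β))/8 = -16.106630, |c| > 1 → infeasible
LRL: c = (6 − d² + 2cos(α−β) − 2d(sin α − sin β))/8 = -10.525836, |c| > 1 → infeasible
Shortest: LSL with L = 22.163956 m ≈ 22.1640 m

22.1640 m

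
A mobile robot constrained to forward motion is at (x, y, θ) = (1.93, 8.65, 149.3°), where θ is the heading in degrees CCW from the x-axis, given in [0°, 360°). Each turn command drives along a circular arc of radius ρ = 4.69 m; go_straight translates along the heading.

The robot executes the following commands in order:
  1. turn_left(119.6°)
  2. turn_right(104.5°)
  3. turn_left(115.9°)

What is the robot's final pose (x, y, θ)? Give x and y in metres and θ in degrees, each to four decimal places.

set_pose: (x, y, θ) = (1.9300, 8.6500, 149.3000°), ρ = 4.69
turn_left(119.6°): centre at ρ to the left, rotate +119.6° → (-5.1536, 4.7073, 268.9000°)
turn_right(104.5°): centre at ρ to the right, rotate −104.5° → (-11.1040, 0.2801, 164.4000°)
turn_left(115.9°): centre at ρ to the left, rotate +115.9° → (-16.9796, -5.0757, 280.3000°)

(-16.9796, -5.0757, 280.3000°)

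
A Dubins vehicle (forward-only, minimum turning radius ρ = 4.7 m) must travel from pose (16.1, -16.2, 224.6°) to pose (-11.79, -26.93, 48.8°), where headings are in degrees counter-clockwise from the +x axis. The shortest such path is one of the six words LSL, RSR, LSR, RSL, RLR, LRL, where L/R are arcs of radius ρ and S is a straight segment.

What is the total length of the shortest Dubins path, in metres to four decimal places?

41.5897 m

Let ψ = atan2(Δy, Δx) = atan2(-10.73, -27.89) = -158.9570° be the start→goal bearing.
Normalize: d = |goal − start| / ρ = 29.882855/4.7 = 6.358054, α = (θ_start − ψ) mod 360° = 23.5570° = 0.411147 rad, β = (θ_goal − ψ) mod 360° = 207.7570° = 3.626043 rad.
Common terms: sin α = 0.399661, cos α = 0.916663, sin β = -0.465722, cos β = -0.884931, cos(α−β) = -0.997314, d² = 40.424853. Work in radians in the unit-radius frame; every candidate has L = ρ·(t + p + q).
LSL: p² = 2 + d² − 2cos(α−β) + 2d(sin α − sin β) = 55.423790; p = √p² = 7.444716; φ = atan2(cos β − cos α, d + sin α − sin β) = -0.244423 rad; t = (φ − α) mod 2π = 5.627616 rad, q = (β − φ) mod 2π = 3.870466 rad → L = 4.7·(5.627616 + 7.444716 + 3.870466) = 4.7·16.942797 = 79.631147 m
RSR: p² = 2 + d² − 2cos(α−β) + 2d(sin β − sin α) = 33.415174; p = √p² = 5.780586; φ = atan2(cos α − cos β, d − sin α + sin β) = 0.316943 rad; t = (α − φ) mod 2π = 0.094204 rad, q = (φ − β) mod 2π = 2.974084 rad → L = 4.7·(0.094204 + 5.780586 + 2.974084) = 4.7·8.848875 = 41.589712 m
LSR: p² = d² − 2 + 2cos(α−β) + 2d(sin α + sin β) = 35.590179; p = √p² = 5.965751; φ = atan2(−cos α − cos β, d + sin α + sin β) − atan2(−2, p) = 0.318429 rad; t = (φ − α) mod 2π = 6.190467 rad, q = (φ − β) mod 2π = 2.975571 rad → L = 4.7·(6.190467 + 5.965751 + 2.975571) = 4.7·15.131788 = 71.119404 m
RSL: p² = d² − 2 + 2cos(α−β) − 2d(sin α + sin β) = 37.270268; p = √p² = 6.104938; φ = atan2(cos α + cos β, d − sin α − sin β) − atan2(2, p) = -0.311646 rad; t = (α − φ) mod 2π = 0.722792 rad, q = (β − φ) mod 2π = 3.937689 rad → L = 4.7·(0.722792 + 6.104938 + 3.937689) = 4.7·10.765419 = 50.597471 m
RLR: c = (6 − d² + 2cos(α−β) + 2d(sin α − sin β))/8 = -3.176897, |c| > 1 → infeasible
LRL: c = (6 − d² + 2cos(α−β) − 2d(sin α − sin β))/8 = -5.927974, |c| > 1 → infeasible
Shortest: RSR with L = 41.589712 m ≈ 41.5897 m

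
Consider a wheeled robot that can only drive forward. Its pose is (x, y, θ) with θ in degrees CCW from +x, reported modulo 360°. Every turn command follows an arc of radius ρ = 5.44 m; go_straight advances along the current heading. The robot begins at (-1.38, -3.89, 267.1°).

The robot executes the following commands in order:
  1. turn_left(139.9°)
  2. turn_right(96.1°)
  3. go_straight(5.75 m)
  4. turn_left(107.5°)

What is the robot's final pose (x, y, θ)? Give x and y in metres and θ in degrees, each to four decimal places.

(28.6320, -11.6584, 58.4000°)

set_pose: (x, y, θ) = (-1.3800, -3.8900, 267.1000°), ρ = 5.44
turn_left(139.9°): centre at ρ to the left, rotate +139.9° → (8.0316, -7.8753, 407.0000° ≡ 47.0000°)
turn_right(96.1°): centre at ρ to the right, rotate −96.1° → (16.1220, -8.0236, -49.1000° ≡ 310.9000°)
go_straight(5.75): x += 5.75·cos θ, y += 5.75·sin θ → (19.8868, -12.3697, 310.9000°)
turn_left(107.5°): centre at ρ to the left, rotate +107.5° → (28.6320, -11.6584, 418.4000° ≡ 58.4000°)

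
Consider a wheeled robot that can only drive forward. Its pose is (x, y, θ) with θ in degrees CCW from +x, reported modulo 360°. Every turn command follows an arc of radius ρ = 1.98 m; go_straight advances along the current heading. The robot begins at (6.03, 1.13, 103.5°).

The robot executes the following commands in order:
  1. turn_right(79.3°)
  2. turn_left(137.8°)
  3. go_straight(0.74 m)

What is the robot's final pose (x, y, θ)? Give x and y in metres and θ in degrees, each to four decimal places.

set_pose: (x, y, θ) = (6.0300, 1.1300, 103.5000°), ρ = 1.98
turn_right(79.3°): centre at ρ to the right, rotate −79.3° → (7.1436, 3.3982, 24.2000°)
turn_left(137.8°): centre at ρ to the left, rotate +137.8° → (6.9439, 7.0873, 162.0000°)
go_straight(0.74): x += 0.74·cos θ, y += 0.74·sin θ → (6.2401, 7.3160, 162.0000°)

(6.2401, 7.3160, 162.0000°)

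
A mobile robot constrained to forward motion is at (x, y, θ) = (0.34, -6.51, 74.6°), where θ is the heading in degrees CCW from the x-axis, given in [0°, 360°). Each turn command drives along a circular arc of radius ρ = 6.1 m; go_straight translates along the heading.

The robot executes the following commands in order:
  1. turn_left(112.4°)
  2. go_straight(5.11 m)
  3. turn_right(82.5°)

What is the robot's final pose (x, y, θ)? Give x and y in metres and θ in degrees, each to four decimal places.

set_pose: (x, y, θ) = (0.3400, -6.5100, 74.6000°), ρ = 6.1
turn_left(112.4°): centre at ρ to the left, rotate +112.4° → (-6.2844, 1.1644, 187.0000°)
go_straight(5.11): x += 5.11·cos θ, y += 5.11·sin θ → (-11.3563, 0.5417, 187.0000°)
turn_right(82.5°): centre at ρ to the right, rotate −82.5° → (-18.0054, 5.0689, 104.5000°)

(-18.0054, 5.0689, 104.5000°)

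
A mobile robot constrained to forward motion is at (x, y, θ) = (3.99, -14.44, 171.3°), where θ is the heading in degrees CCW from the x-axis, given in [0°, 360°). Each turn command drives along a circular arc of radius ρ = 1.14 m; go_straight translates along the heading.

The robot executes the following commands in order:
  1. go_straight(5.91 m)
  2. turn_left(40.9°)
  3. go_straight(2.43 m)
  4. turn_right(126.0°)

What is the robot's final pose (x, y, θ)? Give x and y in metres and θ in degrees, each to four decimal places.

set_pose: (x, y, θ) = (3.9900, -14.4400, 171.3000°), ρ = 1.14
go_straight(5.91): x += 5.91·cos θ, y += 5.91·sin θ → (-1.8520, -13.5460, 171.3000°)
turn_left(40.9°): centre at ρ to the left, rotate +40.9° → (-2.6319, -13.7083, 212.2000°)
go_straight(2.43): x += 2.43·cos θ, y += 2.43·sin θ → (-4.6882, -15.0032, 212.2000°)
turn_right(126.0°): centre at ρ to the right, rotate −126.0° → (-6.4331, -13.9629, 86.2000°)

(-6.4331, -13.9629, 86.2000°)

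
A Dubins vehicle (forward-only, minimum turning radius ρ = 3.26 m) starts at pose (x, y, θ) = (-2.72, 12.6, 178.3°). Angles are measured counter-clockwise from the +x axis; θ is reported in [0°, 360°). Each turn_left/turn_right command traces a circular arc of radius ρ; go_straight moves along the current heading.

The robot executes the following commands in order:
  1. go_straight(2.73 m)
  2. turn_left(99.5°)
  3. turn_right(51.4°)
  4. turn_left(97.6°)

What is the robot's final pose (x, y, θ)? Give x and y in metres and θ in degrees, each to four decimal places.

(-9.1998, 1.4038, 324.0000°)

set_pose: (x, y, θ) = (-2.7200, 12.6000, 178.3000°), ρ = 3.26
go_straight(2.73): x += 2.73·cos θ, y += 2.73·sin θ → (-5.4488, 12.6810, 178.3000°)
turn_left(99.5°): centre at ρ to the left, rotate +99.5° → (-8.7753, 8.9800, 277.8000°)
turn_right(51.4°): centre at ρ to the right, rotate −51.4° → (-9.6444, 6.2894, 226.4000°)
turn_left(97.6°): centre at ρ to the left, rotate +97.6° → (-9.1998, 1.4038, 324.0000°)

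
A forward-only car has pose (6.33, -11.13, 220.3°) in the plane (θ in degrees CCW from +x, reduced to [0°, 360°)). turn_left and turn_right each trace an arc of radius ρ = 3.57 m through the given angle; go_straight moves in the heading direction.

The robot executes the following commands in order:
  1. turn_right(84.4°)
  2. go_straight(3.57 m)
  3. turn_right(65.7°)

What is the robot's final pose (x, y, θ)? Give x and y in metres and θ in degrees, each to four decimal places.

(-1.9017, -4.7136, 70.2000°)

set_pose: (x, y, θ) = (6.3300, -11.1300, 220.3000°), ρ = 3.57
turn_right(84.4°): centre at ρ to the right, rotate −84.4° → (1.5366, -10.9710, 135.9000°)
go_straight(3.57): x += 3.57·cos θ, y += 3.57·sin θ → (-1.0272, -8.4866, 135.9000°)
turn_right(65.7°): centre at ρ to the right, rotate −65.7° → (-1.9017, -4.7136, 70.2000°)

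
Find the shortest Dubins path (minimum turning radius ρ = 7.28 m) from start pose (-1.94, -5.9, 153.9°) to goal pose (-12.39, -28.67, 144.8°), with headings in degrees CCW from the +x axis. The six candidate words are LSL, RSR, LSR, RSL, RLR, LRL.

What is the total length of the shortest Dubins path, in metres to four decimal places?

60.3437 m

Let ψ = atan2(Δy, Δx) = atan2(-22.77, -10.45) = -114.6522° be the start→goal bearing.
Normalize: d = |goal − start| / ρ = 25.053451/7.28 = 3.441408, α = (θ_start − ψ) mod 360° = 268.5522° = 4.687119 rad, β = (θ_goal − ψ) mod 360° = 259.4522° = 4.528294 rad.
Common terms: sin α = -0.999681, cos α = -0.025267, sin β = -0.983102, cos β = -0.183057, cos(α−β) = 0.987414, d² = 11.843290. Work in radians in the unit-radius frame; every candidate has L = ρ·(t + p + q).
LSL: p² = 2 + d² − 2cos(α−β) + 2d(sin α − sin β) = 11.754356; p = √p² = 3.428463; φ = atan2(cos β − cos α, d + sin α − sin β) = -0.046040 rad; t = (φ − α) mod 2π = 1.550026 rad, q = (β − φ) mod 2π = 4.574334 rad → L = 7.28·(1.550026 + 3.428463 + 4.574334) = 7.28·9.552823 = 69.544551 m
RSR: p² = 2 + d² − 2cos(α−β) + 2d(sin β − sin α) = 11.982568; p = √p² = 3.461585; φ = atan2(cos α − cos β, d − sin α + sin β) = 0.045599 rad; t = (α − φ) mod 2π = 4.641520 rad, q = (φ − β) mod 2π = 1.800490 rad → L = 7.28·(4.641520 + 3.461585 + 1.800490) = 7.28·9.903595 = 72.098171 m
LSR: p² = d² − 2 + 2cos(α−β) + 2d(sin α + sin β) = -1.829014 < 0 → infeasible
RSL: p² = d² − 2 + 2cos(α−β) − 2d(sin α + sin β) = 25.465249; p = √p² = 5.046310; φ = atan2(cos α + cos β, d − sin α − sin β) − atan2(2, p) = -0.415725 rad; t = (α − φ) mod 2π = 5.102845 rad, q = (β − φ) mod 2π = 4.944020 rad → L = 7.28·(5.102845 + 5.046310 + 4.944020) = 7.28·15.093175 = 109.878312 m
RLR: c = (6 − d² + 2cos(α−β) + 2d(sin α − sin β))/8 = -0.497821; p = 2π − arccos c = 4.191305 rad; φ = atan2(cos α − cos β, d − sin α + sin β) = 0.045599 rad; t = (α − φ + p/2) mod 2π = 0.453987 rad, q = (α − β − t + p) mod 2π = 3.896142 rad → L = 7.28·(0.453987 + 4.191305 + 3.896142) = 7.28·8.541434 = 62.181639 m
LRL: c = (6 − d² + 2cos(α−β) − 2d(sin α − sin β))/8 = -0.469295; p = 2π − arccos c = 4.223897 rad; φ = atan2(cos β − cos α, d + sin α − sin β) = -0.046040 rad; t = (φ − α + p/2) mod 2π = 3.661975 rad, q = (β − α − t + p) mod 2π = 0.403097 rad → L = 7.28·(3.661975 + 4.223897 + 0.403097) = 7.28·8.288970 = 60.343699 m
Shortest: LRL with L = 60.343699 m ≈ 60.3437 m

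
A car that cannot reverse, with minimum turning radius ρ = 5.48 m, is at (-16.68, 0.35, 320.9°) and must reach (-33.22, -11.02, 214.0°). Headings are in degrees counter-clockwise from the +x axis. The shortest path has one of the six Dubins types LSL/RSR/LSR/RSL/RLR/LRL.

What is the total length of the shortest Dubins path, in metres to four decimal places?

Let ψ = atan2(Δy, Δx) = atan2(-11.37, -16.54) = -145.4944° be the start→goal bearing.
Normalize: d = |goal − start| / ρ = 20.071086/5.48 = 3.662607, α = (θ_start − ψ) mod 360° = 106.3944° = 1.856933 rad, β = (θ_goal − ψ) mod 360° = 359.4944° = 6.274361 rad.
Common terms: sin α = 0.959341, cos α = -0.282248, sin β = -0.008824, cos β = 0.999961, cos(α−β) = -0.290702, d² = 13.414690. Work in radians in the unit-radius frame; every candidate has L = ρ·(t + p + q).
LSL: p² = 2 + d² − 2cos(α−β) + 2d(sin α − sin β) = 23.088113; p = √p² = 4.805009; φ = atan2(cos β − cos α, d + sin α − sin β) = 0.270121 rad; t = (φ − α) mod 2π = 4.696374 rad, q = (β − φ) mod 2π = 6.004240 rad → L = 5.48·(4.696374 + 4.805009 + 6.004240) = 5.48·15.505623 = 84.970813 m
RSR: p² = 2 + d² − 2cos(α−β) + 2d(sin β − sin α) = 8.904075; p = √p² = 2.983970; φ = atan2(cos α − cos β, d − sin α + sin β) = -0.444160 rad; t = (α − φ) mod 2π = 2.301092 rad, q = (φ − β) mod 2π = 5.847850 rad → L = 5.48·(2.301092 + 2.983970 + 5.847850) = 5.48·11.132912 = 61.008358 m
LSR: p² = d² − 2 + 2cos(α−β) + 2d(sin α + sin β) = 17.796030; p = √p² = 4.218534; φ = atan2(−cos α − cos β, d + sin α + sin β) − atan2(−2, p) = 0.288369 rad; t = (φ − α) mod 2π = 4.714622 rad, q = (φ − β) mod 2π = 0.297193 rad → L = 5.48·(4.714622 + 4.218534 + 0.297193) = 5.48·9.230349 = 50.582311 m
RSL: p² = d² − 2 + 2cos(α−β) − 2d(sin α + sin β) = 3.870541; p = √p² = 1.967369; φ = atan2(cos α + cos β, d − sin α − sin β) − atan2(2, p) = -0.534918 rad; t = (α − φ) mod 2π = 2.391851 rad, q = (β − φ) mod 2π = 0.526094 rad → L = 5.48·(2.391851 + 1.967369 + 0.526094) = 5.48·4.885315 = 26.771525 m
RLR: c = (6 − d² + 2cos(α−β) + 2d(sin α − sin β))/8 = -0.113009; p = 2π − arccos c = 4.599138 rad; φ = atan2(cos α − cos β, d − sin α + sin β) = -0.444160 rad; t = (α − φ + p/2) mod 2π = 4.600661 rad, q = (α − β − t + p) mod 2π = 1.864233 rad → L = 5.48·(4.600661 + 4.599138 + 1.864233) = 5.48·11.064032 = 60.630897 m
LRL: c = (6 − d² + 2cos(α−β) − 2d(sin α − sin β))/8 = -1.886014, |c| > 1 → infeasible
Shortest: RSL with L = 26.771525 m ≈ 26.7715 m

26.7715 m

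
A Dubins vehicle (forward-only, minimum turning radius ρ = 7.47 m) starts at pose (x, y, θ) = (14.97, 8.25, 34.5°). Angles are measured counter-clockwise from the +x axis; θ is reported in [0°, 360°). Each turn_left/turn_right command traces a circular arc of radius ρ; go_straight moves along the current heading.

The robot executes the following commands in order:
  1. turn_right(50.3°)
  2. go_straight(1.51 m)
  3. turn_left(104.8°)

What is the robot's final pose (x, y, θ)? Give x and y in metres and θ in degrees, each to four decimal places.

set_pose: (x, y, θ) = (14.9700, 8.2500, 34.5000°), ρ = 7.47
turn_right(50.3°): centre at ρ to the right, rotate −50.3° → (21.2350, 9.2815, -15.8000° ≡ 344.2000°)
go_straight(1.51): x += 1.51·cos θ, y += 1.51·sin θ → (22.6879, 8.8704, 344.2000°)
turn_left(104.8°): centre at ρ to the left, rotate +104.8° → (32.1907, 15.9278, 449.0000° ≡ 89.0000°)

(32.1907, 15.9278, 89.0000°)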